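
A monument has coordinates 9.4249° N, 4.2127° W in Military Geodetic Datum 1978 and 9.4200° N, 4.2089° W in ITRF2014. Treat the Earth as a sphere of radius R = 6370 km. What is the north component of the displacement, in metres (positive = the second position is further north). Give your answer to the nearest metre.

ΔN = -545 m

Δφ = 9.4200° − 9.4249° = -0.0049°; Δλ = -4.2089° − -4.2127° = +0.0038°.
1° along a meridian = πR/180 = 111177 m.
ΔN = Δφ × 111177 = -544.8 m; ΔE = Δλ × 111177 × cos(9.4249°) = +0.0038 × 111177 × 0.986501 = 416.8 m.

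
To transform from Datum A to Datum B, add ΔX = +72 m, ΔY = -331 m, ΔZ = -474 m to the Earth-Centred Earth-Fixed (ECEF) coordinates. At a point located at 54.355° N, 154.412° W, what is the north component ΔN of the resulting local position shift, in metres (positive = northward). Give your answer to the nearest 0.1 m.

ΔN = -339.6 m

At φ = 54.355°, λ = -154.412°: sin φ = 0.812643, cos φ = 0.582761, sin λ = -0.431897, cos λ = -0.901923.
ΔN = −sin φ cos λ·ΔX − sin φ sin λ·ΔY + cos φ·ΔZ = −(0.812643)(-0.901923)(72) − (0.812643)(-0.431897)(-331) + (0.582761)(-474) = -339.63 m.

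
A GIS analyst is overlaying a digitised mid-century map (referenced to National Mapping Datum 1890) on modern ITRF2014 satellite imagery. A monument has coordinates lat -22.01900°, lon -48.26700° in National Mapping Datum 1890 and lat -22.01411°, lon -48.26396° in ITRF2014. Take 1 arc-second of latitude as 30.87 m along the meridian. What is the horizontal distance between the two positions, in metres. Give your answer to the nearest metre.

Δφ = -22.01411° − -22.01900° = +0.00489°; Δλ = -48.26396° − -48.26700° = +0.00304°.
1° of latitude = 3600 × 30.87 = 111132 m.
ΔN = Δφ × 111132 = 543.4 m; ΔE = Δλ × 111132 × cos(-22.01900°) = +0.00304 × 111132 × 0.927060 = 313.2 m.
Distance = √(ΔE² + ΔN²) = √(313.2² + 543.4²) = 627.2 m.

627 m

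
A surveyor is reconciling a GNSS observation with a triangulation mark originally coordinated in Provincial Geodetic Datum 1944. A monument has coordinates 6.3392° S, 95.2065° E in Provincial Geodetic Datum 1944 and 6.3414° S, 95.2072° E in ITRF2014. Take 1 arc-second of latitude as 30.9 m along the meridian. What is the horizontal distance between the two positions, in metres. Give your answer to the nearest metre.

257 m

Δφ = -6.3414° − -6.3392° = -0.0022°; Δλ = 95.2072° − 95.2065° = +0.0007°.
1° of latitude = 3600 × 30.90 = 111240 m.
ΔN = Δφ × 111240 = -244.7 m; ΔE = Δλ × 111240 × cos(-6.3392°) = +0.0007 × 111240 × 0.993886 = 77.4 m.
Distance = √(ΔE² + ΔN²) = √(77.4² + (-244.7)²) = 256.7 m.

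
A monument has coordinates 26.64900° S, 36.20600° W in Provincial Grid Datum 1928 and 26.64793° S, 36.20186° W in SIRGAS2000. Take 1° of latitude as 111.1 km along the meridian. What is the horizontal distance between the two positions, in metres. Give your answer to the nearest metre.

428 m

Δφ = -26.64793° − -26.64900° = +0.00107°; Δλ = -36.20186° − -36.20600° = +0.00414°.
ΔN = Δφ × 111100 = 118.9 m; ΔE = Δλ × 111100 × cos(-26.64900°) = +0.00414 × 111100 × 0.893771 = 411.1 m.
Distance = √(ΔE² + ΔN²) = √(411.1² + 118.9²) = 427.9 m.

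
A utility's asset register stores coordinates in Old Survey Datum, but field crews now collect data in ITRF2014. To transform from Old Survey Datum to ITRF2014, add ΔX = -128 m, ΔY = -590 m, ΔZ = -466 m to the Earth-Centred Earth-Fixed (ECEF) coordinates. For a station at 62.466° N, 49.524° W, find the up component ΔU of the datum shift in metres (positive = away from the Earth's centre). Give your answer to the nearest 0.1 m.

ΔU = -244.2 m

The local up (radial) axis is (cos φ cos λ, cos φ sin λ, sin φ), giving ΔU = -38.410 + 207.469 − 413.219 = -244.16 m.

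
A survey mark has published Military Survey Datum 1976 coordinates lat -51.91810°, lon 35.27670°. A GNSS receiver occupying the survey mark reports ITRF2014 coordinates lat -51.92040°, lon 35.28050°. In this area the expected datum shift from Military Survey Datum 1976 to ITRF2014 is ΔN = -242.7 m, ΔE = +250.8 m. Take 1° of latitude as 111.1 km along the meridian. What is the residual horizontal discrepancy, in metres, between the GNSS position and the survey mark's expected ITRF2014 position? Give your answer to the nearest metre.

Observed coordinate differences: Δφ = -0.00230°, Δλ = +0.00380°.
Converting to metres (1° lat = 111100 m, cos φ = 0.616787): observed ΔN = -255.5 m, observed ΔE = 260.4 m.
Subtracting the expected shift leaves a residual of -255.5 − (-242.7) = -12.8 m north and 260.4 − (250.8) = 9.6 m east.
Residual distance = √((-12.8)² + 9.6²) = 16.0 m.

16 m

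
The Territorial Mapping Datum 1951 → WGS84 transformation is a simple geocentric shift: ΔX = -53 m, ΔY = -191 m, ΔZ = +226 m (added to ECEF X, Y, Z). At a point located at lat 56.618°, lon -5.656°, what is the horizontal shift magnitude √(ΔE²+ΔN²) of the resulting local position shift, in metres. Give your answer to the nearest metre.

The local east axis at (φ, λ) is (−sin λ, cos λ, 0), so ΔE = −sin(-5.656°)·(-53) + cos(-5.656°)·(-191) = -195.29 m.
The local north axis is (−sin φ cos λ, −sin φ sin λ, cos φ), giving ΔN = 44.041 − 15.719 + 124.349 = 152.67 m.
Horizontal magnitude = √(ΔE² + ΔN²) = √((-195.29)² + 152.67²) = 247.89 m.

248 m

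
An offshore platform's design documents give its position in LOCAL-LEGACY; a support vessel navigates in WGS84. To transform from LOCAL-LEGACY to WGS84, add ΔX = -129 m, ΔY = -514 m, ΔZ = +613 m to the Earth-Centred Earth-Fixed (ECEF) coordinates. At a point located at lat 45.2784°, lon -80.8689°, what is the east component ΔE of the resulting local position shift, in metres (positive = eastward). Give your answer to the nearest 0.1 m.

ΔE = -208.9 m

At φ = 45.2784°, λ = -80.8689°: sin φ = 0.710534, cos φ = 0.703663, sin λ = -0.987328, cos λ = 0.158694.
ΔE = −sin λ·ΔX + cos λ·ΔY = −(-0.987328)·(-129) + (0.158694)·(-514) = -208.93 m.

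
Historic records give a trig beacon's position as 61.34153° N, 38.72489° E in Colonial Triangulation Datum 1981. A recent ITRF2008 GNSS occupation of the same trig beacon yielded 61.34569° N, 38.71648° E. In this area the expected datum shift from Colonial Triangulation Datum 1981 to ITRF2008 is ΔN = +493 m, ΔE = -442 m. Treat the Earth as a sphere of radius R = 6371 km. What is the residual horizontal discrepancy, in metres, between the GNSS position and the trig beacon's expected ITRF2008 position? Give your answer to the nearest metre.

31 m

Observed coordinate differences: Δφ = +0.00416°, Δλ = -0.00841°.
Converting to metres (1° lat = 111195 m, cos φ = 0.479588): observed ΔN = 462.6 m, observed ΔE = -448.5 m.
Subtracting the expected shift leaves a residual of 462.6 − (493) = -30.4 m north and -448.5 − (-442) = -6.5 m east.
Residual distance = √((-30.4)² + (-6.5)²) = 31.1 m.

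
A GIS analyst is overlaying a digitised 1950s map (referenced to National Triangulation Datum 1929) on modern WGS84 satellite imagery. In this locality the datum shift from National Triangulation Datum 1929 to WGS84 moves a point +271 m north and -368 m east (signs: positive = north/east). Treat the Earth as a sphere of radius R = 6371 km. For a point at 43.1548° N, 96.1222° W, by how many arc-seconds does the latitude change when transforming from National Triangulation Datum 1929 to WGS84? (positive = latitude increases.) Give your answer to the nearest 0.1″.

On a sphere of radius R, 1 rad of latitude = R, so Δφ = ΔN / R = 271.0 / 6371000 = 4.2536e-05 rad = 8.774″.

Δφ = 8.8″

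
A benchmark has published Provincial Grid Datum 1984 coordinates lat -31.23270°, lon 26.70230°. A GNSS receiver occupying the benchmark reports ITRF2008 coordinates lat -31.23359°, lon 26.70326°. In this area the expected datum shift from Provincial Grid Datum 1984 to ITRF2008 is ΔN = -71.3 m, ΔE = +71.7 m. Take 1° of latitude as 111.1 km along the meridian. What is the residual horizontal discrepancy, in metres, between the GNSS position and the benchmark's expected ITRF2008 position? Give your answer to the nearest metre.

34 m

Observed coordinate differences: Δφ = -0.00089°, Δλ = +0.00096°.
Converting to metres (1° lat = 111100 m, cos φ = 0.855068): observed ΔN = -98.9 m, observed ΔE = 91.2 m.
Subtracting the expected shift leaves a residual of -98.9 − (-71.3) = -27.6 m north and 91.2 − (71.7) = 19.5 m east.
Residual distance = √((-27.6)² + 19.5²) = 33.8 m.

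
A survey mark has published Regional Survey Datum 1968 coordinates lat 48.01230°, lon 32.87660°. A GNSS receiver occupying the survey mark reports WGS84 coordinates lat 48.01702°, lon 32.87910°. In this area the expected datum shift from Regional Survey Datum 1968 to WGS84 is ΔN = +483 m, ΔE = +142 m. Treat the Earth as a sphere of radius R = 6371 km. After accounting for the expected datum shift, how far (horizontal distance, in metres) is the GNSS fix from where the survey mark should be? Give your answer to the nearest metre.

61 m

Observed coordinate differences: Δφ = +0.00472°, Δλ = +0.00250°.
Converting to metres (1° lat = 111195 m, cos φ = 0.668971): observed ΔN = 524.8 m, observed ΔE = 186.0 m.
Subtracting the expected shift leaves a residual of 524.8 − (483) = 41.8 m north and 186.0 − (142) = 44.0 m east.
Residual distance = √(41.8² + 44.0²) = 60.7 m.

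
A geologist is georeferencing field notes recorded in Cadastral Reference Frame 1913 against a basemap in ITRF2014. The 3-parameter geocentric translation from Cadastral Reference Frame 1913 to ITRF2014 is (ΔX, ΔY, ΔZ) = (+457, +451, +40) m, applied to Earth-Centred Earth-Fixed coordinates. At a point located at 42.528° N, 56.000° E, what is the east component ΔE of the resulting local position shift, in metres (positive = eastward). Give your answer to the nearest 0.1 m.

ΔE = -126.7 m

The local east axis at (φ, λ) is (−sin λ, cos λ, 0), so ΔE = −sin(56.000°)·457 + cos(56.000°)·451 = -126.67 m.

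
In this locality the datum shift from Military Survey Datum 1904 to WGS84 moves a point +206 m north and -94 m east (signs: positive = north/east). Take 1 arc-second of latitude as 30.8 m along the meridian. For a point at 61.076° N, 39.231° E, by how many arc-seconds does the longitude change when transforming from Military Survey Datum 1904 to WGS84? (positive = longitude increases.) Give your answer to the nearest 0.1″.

At latitude 61.076°, cos φ = 0.483649.
1″ of longitude at this latitude = 30.80 × cos φ = 14.8964 m, so Δλ = -94.0 / 14.8964 = -6.310″.

Δλ = -6.3″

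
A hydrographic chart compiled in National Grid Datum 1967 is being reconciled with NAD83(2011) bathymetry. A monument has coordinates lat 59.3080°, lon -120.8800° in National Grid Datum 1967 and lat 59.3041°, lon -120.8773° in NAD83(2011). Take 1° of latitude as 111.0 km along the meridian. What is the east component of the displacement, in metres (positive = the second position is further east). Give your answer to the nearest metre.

Δφ = 59.3041° − 59.3080° = -0.0039°; Δλ = -120.8773° − -120.8800° = +0.0027°.
ΔN = Δφ × 111000 = -432.9 m; ΔE = Δλ × 111000 × cos(59.3080°) = +0.0027 × 111000 × 0.510423 = 153.0 m.

ΔE = 153 m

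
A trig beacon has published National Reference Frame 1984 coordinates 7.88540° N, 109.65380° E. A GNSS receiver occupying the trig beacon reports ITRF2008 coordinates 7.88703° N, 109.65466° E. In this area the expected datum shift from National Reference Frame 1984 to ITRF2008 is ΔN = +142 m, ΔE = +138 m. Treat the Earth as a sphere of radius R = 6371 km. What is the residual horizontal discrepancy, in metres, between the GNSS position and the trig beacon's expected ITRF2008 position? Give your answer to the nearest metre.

58 m

Observed coordinate differences: Δφ = +0.00163°, Δλ = +0.00086°.
Converting to metres (1° lat = 111195 m, cos φ = 0.990544): observed ΔN = 181.2 m, observed ΔE = 94.7 m.
Subtracting the expected shift leaves a residual of 181.2 − (142) = 39.2 m north and 94.7 − (138) = -43.3 m east.
Residual distance = √(39.2² + (-43.3)²) = 58.4 m.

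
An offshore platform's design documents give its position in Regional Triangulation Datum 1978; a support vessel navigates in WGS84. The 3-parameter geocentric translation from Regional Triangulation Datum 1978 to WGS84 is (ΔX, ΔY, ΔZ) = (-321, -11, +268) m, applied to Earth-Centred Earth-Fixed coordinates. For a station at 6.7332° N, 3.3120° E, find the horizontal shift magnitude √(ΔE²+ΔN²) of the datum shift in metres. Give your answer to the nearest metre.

304 m

At φ = 6.7332°, λ = 3.3120°: sin φ = 0.117246, cos φ = 0.993103, sin λ = 0.057773, cos λ = 0.998330.
ΔE = −sin λ·ΔX + cos λ·ΔY = −(0.057773)·(-321) + (0.998330)·(-11) = 7.56 m.
ΔN = −sin φ cos λ·ΔX − sin φ sin λ·ΔY + cos φ·ΔZ = −(0.117246)(0.998330)(-321) − (0.117246)(0.057773)(-11) + (0.993103)(268) = 303.80 m.
Horizontal magnitude = √(ΔE² + ΔN²) = √(7.56² + 303.80²) = 303.89 m.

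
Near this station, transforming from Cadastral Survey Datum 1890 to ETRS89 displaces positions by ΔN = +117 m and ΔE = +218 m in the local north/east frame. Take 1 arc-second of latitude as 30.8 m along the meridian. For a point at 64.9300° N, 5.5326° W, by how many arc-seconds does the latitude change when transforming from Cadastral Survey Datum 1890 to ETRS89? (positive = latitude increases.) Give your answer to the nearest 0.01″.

1″ of latitude = 30.80 m, so Δφ = 117.0 / 30.80 = 3.799″.

Δφ = 3.80″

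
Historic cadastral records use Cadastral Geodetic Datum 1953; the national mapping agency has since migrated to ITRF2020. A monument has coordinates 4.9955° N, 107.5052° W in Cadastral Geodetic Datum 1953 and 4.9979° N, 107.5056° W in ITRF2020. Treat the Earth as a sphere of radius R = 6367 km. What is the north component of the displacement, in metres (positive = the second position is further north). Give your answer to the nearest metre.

ΔN = 267 m

Δφ = 4.9979° − 4.9955° = +0.0024°; Δλ = -107.5056° − -107.5052° = -0.0004°.
1° along a meridian = πR/180 = 111125 m.
ΔN = Δφ × 111125 = 266.7 m; ΔE = Δλ × 111125 × cos(4.9955°) = -0.0004 × 111125 × 0.996202 = -44.3 m.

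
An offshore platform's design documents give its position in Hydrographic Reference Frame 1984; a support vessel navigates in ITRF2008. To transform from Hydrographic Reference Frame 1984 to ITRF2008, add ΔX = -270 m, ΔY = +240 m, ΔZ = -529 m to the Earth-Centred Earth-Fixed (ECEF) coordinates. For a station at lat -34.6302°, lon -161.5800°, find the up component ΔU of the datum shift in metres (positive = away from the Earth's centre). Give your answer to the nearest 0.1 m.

ΔU = 449.0 m

The local up (radial) axis is (cos φ cos λ, cos φ sin λ, sin φ), giving ΔU = 210.783 − 62.400 + 300.619 = 449.00 m.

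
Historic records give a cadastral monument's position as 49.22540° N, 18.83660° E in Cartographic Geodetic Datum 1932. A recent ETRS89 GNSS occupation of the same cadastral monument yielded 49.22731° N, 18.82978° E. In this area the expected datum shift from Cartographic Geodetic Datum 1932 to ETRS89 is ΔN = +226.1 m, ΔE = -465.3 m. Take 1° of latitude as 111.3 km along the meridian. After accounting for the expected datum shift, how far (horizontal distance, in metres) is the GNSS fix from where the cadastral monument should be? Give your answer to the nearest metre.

Observed coordinate differences: Δφ = +0.00191°, Δλ = -0.00682°.
Converting to metres (1° lat = 111300 m, cos φ = 0.653085): observed ΔN = 212.6 m, observed ΔE = -495.7 m.
Subtracting the expected shift leaves a residual of 212.6 − (226.1) = -13.5 m north and -495.7 − (-465.3) = -30.4 m east.
Residual distance = √((-13.5)² + (-30.4)²) = 33.3 m.

33 m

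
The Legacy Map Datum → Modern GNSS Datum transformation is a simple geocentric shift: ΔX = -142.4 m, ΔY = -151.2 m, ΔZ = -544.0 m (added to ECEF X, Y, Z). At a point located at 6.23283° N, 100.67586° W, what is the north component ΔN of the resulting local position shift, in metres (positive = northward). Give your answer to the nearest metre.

At φ = 6.23283°, λ = -100.67586°: sin φ = 0.108569, cos φ = 0.994089, sin λ = -0.982691, cos λ = -0.185253.
ΔN = −sin φ cos λ·ΔX − sin φ sin λ·ΔY + cos φ·ΔZ = −(0.108569)(-0.185253)(-142.4) − (0.108569)(-0.982691)(-151.2) + (0.994089)(-544.0) = -559.78 m.

ΔN = -560 m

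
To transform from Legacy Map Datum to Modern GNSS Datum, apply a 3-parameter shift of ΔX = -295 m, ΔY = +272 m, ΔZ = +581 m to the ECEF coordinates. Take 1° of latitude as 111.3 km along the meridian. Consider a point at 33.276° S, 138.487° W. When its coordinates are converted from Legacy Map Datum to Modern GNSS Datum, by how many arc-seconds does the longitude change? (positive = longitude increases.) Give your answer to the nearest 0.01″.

sin φ = -0.548673, cos φ = 0.836037, sin λ = -0.662790, cos λ = -0.748805.
East component: ΔE = −sin λ·ΔX + cos λ·ΔY = −(-0.662790)(-295) + (-0.748805)(272) = -399.20 m.
1° of latitude spans 111300 m; at latitude φ, 1° of longitude spans that × cos φ = 93050.9 m, so Δλ = -399.20 / 93050.9 × 3600 = -15.444″.

Δλ = -15.44″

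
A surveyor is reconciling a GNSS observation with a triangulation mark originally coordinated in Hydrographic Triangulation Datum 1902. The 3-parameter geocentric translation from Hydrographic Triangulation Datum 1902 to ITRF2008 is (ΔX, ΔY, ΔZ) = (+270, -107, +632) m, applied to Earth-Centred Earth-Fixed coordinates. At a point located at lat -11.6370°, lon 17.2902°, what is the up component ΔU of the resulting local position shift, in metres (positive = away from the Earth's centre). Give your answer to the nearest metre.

At φ = -11.6370°, λ = 17.2902°: sin φ = -0.201710, cos φ = 0.979445, sin λ = 0.297212, cos λ = 0.954812.
ΔU = cos φ cos λ·ΔX + cos φ sin λ·ΔY + sin φ·ΔZ = (0.979445)(0.954812)(270) + (0.979445)(0.297212)(-107) + (-0.201710)(632) = 93.87 m.

ΔU = 94 m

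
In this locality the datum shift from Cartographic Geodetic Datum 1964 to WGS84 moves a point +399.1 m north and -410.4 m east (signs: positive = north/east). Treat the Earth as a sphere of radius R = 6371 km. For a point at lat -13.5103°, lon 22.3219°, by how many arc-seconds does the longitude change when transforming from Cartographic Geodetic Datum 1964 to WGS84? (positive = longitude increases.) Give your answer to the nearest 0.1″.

Δλ = -13.7″

At latitude -13.5103°, cos φ = 0.972328.
One radian of longitude at latitude φ spans R cos φ, so Δλ = ΔE / (R cos φ) = -410.4 / (6371000 × 0.972328) = -6.6250e-05 rad = -13.665″.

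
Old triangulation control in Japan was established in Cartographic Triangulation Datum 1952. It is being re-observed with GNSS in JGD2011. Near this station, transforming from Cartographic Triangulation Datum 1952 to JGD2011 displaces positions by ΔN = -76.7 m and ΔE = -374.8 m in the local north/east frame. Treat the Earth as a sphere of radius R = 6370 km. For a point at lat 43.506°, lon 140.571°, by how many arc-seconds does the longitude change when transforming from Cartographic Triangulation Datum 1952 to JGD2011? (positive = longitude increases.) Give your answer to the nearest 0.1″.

At latitude 43.506°, cos φ = 0.725302.
One radian of longitude at latitude φ spans R cos φ, so Δλ = ΔE / (R cos φ) = -374.8 / (6370000 × 0.725302) = -8.1122e-05 rad = -16.733″.

Δλ = -16.7″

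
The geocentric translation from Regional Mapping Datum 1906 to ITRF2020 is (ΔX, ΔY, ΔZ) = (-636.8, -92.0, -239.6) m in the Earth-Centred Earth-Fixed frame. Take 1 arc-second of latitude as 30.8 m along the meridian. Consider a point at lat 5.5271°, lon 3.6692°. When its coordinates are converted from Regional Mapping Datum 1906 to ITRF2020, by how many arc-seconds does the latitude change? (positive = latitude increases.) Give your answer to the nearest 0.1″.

sin φ = 0.096317, cos φ = 0.995351, sin λ = 0.063996, cos λ = 0.997950.
North component: ΔN = −sin φ cos λ·ΔX − sin φ sin λ·ΔY + cos φ·ΔZ = −(0.096317)(0.997950)(-636.8) − (0.096317)(0.063996)(-92.0) + (0.995351)(-239.6) = -176.71 m.
1° of latitude spans 3600 × 30.80 = 110880 m, so Δφ = -176.71 / 110880 × 3600 = -5.737″.

Δφ = -5.7″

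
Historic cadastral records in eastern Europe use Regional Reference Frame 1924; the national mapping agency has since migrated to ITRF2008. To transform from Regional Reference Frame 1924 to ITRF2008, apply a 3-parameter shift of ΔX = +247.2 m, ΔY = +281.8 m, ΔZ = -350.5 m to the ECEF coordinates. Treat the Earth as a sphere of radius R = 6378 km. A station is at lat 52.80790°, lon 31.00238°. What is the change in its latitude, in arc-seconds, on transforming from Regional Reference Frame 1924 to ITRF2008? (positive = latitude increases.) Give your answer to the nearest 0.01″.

Δφ = -16.05″

sin φ = 0.796613, cos φ = 0.604489, sin λ = 0.515074, cos λ = 0.857146.
North component: ΔN = −sin φ cos λ·ΔX − sin φ sin λ·ΔY + cos φ·ΔZ = −(0.796613)(0.857146)(247.2) − (0.796613)(0.515074)(281.8) + (0.604489)(-350.5) = -496.29 m.
1° of latitude spans πR/180 = 111317 m, so Δφ = -496.29 / 111317 × 3600 = -16.050″.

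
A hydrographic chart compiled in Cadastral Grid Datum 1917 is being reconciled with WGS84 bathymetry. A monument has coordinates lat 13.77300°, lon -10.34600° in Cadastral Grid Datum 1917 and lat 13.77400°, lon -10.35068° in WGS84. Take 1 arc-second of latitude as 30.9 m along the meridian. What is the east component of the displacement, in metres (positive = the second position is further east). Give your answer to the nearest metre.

ΔE = -506 m

Δφ = 13.77400° − 13.77300° = +0.00100°; Δλ = -10.35068° − -10.34600° = -0.00468°.
1° of latitude = 3600 × 30.90 = 111240 m.
ΔN = Δφ × 111240 = 111.2 m; ΔE = Δλ × 111240 × cos(13.77300°) = -0.00468 × 111240 × 0.971247 = -505.6 m.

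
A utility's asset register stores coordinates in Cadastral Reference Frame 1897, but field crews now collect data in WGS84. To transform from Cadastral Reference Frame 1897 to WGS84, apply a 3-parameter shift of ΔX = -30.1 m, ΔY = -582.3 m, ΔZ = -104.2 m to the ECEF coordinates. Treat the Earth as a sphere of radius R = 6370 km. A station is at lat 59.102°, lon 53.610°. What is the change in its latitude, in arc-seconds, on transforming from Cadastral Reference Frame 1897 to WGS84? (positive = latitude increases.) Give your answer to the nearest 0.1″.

Δφ = 11.8″

sin φ = 0.858083, cos φ = 0.513511, sin λ = 0.804997, cos λ = 0.593278.
North component: ΔN = −sin φ cos λ·ΔX − sin φ sin λ·ΔY + cos φ·ΔZ = −(0.858083)(0.593278)(-30.1) − (0.858083)(0.804997)(-582.3) + (0.513511)(-104.2) = 364.04 m.
1° of latitude spans πR/180 = 111177 m, so Δφ = 364.04 / 111177 × 3600 = 11.788″.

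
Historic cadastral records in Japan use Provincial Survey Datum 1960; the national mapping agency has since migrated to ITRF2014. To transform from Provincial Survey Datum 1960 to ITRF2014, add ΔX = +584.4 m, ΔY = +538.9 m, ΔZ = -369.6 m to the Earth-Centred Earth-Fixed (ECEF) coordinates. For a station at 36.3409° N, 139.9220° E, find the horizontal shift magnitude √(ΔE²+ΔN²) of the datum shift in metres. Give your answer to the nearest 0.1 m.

823.8 m

At φ = 36.3409°, λ = 139.9220°: sin φ = 0.592588, cos φ = 0.805505, sin λ = 0.643830, cos λ = -0.765169.
ΔE = −sin λ·ΔX + cos λ·ΔY = −(0.643830)·(584.4) + (-0.765169)·(538.9) = -788.60 m.
ΔN = −sin φ cos λ·ΔX − sin φ sin λ·ΔY + cos φ·ΔZ = −(0.592588)(-0.765169)(584.4) − (0.592588)(0.643830)(538.9) + (0.805505)(-369.6) = -238.33 m.
Horizontal magnitude = √(ΔE² + ΔN²) = √((-788.60)² + (-238.33)²) = 823.83 m.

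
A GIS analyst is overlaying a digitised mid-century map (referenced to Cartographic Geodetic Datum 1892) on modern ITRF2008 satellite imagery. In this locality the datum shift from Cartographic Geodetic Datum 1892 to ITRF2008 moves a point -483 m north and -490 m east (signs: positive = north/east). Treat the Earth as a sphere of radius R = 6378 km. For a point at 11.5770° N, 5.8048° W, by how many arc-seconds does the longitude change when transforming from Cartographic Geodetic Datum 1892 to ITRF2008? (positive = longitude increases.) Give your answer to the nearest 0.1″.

Δλ = -16.2″

At latitude 11.5770°, cos φ = 0.979656.
One radian of longitude at latitude φ spans R cos φ, so Δλ = ΔE / (R cos φ) = -490.0 / (6378000 × 0.979656) = -7.8422e-05 rad = -16.176″.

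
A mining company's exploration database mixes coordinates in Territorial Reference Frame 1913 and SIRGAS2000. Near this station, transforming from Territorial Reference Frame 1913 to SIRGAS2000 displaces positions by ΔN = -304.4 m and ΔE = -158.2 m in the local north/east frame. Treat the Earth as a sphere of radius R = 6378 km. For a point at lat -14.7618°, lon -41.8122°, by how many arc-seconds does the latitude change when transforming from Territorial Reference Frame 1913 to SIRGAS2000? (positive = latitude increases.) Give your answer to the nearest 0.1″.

Δφ = -9.8″

On a sphere of radius R, 1 rad of latitude = R, so Δφ = ΔN / R = -304.4 / 6378000 = -4.7727e-05 rad = -9.844″.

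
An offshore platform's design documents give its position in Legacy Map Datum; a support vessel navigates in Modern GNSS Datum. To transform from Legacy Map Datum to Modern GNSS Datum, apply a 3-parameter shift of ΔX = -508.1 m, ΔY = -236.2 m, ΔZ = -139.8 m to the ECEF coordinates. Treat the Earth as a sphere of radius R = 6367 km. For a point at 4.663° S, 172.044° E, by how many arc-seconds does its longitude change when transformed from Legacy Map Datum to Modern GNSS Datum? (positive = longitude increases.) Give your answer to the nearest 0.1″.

sin φ = -0.081295, cos φ = 0.996690, sin λ = 0.138413, cos λ = -0.990375.
East component: ΔE = −sin λ·ΔX + cos λ·ΔY = −(0.138413)(-508.1) + (-0.990375)(-236.2) = 304.25 m.
1° of latitude spans πR/180 = 111125 m; at latitude φ, 1° of longitude spans that × cos φ = 110757.3 m, so Δλ = 304.25 / 110757.3 × 3600 = 9.889″.

Δλ = 9.9″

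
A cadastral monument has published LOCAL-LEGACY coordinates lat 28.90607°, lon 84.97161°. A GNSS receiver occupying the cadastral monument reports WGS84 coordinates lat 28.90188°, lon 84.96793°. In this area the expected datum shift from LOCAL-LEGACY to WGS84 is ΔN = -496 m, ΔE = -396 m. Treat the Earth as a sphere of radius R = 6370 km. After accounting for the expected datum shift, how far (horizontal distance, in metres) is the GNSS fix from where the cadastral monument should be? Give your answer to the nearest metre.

Observed coordinate differences: Δφ = -0.00419°, Δλ = -0.00368°.
Converting to metres (1° lat = 111177 m, cos φ = 0.875413): observed ΔN = -465.8 m, observed ΔE = -358.2 m.
Subtracting the expected shift leaves a residual of -465.8 − (-496) = 30.2 m north and -358.2 − (-396) = 37.8 m east.
Residual distance = √(30.2² + 37.8²) = 48.4 m.

48 m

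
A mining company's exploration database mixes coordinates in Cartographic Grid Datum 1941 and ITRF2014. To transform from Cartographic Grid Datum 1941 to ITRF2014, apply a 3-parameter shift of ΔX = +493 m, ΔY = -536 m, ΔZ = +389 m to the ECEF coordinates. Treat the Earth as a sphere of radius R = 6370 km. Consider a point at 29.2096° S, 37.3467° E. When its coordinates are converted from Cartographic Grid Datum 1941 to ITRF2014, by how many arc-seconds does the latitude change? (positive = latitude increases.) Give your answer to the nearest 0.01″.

sin φ = -0.488006, cos φ = 0.872840, sin λ = 0.606637, cos λ = 0.794979.
North component: ΔN = −sin φ cos λ·ΔX − sin φ sin λ·ΔY + cos φ·ΔZ = −(-0.488006)(0.794979)(493) − (-0.488006)(0.606637)(-536) + (0.872840)(389) = 372.12 m.
1° of latitude spans πR/180 = 111177 m, so Δφ = 372.12 / 111177 × 3600 = 12.049″.

Δφ = 12.05″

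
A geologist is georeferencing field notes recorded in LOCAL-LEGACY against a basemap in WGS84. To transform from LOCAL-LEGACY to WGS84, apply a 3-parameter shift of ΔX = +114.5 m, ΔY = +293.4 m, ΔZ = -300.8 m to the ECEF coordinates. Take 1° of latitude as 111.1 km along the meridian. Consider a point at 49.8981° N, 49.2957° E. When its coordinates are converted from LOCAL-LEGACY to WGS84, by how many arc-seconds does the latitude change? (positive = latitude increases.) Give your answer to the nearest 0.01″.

Δφ = -13.64″

sin φ = 0.764900, cos φ = 0.644149, sin λ = 0.758085, cos λ = 0.652155.
North component: ΔN = −sin φ cos λ·ΔX − sin φ sin λ·ΔY + cos φ·ΔZ = −(0.764900)(0.652155)(114.5) − (0.764900)(0.758085)(293.4) + (0.644149)(-300.8) = -421.01 m.
1° of latitude spans 111100 m, so Δφ = -421.01 / 111100 × 3600 = -13.642″.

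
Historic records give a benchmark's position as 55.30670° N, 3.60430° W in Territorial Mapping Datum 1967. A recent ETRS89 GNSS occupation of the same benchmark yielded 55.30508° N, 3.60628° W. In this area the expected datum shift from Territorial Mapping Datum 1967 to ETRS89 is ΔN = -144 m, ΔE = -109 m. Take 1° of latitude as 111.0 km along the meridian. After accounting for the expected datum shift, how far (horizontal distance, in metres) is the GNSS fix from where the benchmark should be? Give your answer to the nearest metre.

Observed coordinate differences: Δφ = -0.00162°, Δλ = -0.00198°.
Converting to metres (1° lat = 111000 m, cos φ = 0.569183): observed ΔN = -179.8 m, observed ΔE = -125.1 m.
Subtracting the expected shift leaves a residual of -179.8 − (-144) = -35.8 m north and -125.1 − (-109) = -16.1 m east.
Residual distance = √((-35.8)² + (-16.1)²) = 39.3 m.

39 m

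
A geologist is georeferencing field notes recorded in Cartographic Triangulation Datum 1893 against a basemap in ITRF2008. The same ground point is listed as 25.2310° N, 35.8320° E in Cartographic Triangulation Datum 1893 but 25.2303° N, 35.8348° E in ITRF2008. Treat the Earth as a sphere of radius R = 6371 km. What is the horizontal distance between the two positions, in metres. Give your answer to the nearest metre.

Δφ = 25.2303° − 25.2310° = -0.0007°; Δλ = 35.8348° − 35.8320° = +0.0028°.
1° along a meridian = πR/180 = 111195 m.
ΔN = Δφ × 111195 = -77.8 m; ΔE = Δλ × 111195 × cos(25.2310°) = +0.0028 × 111195 × 0.904597 = 281.6 m.
Distance = √(ΔE² + ΔN²) = √(281.6² + (-77.8)²) = 292.2 m.

292 m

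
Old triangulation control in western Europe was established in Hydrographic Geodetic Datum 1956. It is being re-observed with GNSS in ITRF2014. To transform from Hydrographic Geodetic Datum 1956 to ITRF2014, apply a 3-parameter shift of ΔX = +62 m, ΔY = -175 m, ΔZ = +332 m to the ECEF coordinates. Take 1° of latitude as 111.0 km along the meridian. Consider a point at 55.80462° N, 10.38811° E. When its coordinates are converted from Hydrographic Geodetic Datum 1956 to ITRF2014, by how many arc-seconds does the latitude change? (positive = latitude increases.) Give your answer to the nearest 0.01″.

Δφ = 5.26″

sin φ = 0.827126, cos φ = 0.562017, sin λ = 0.180315, cos λ = 0.983609.
North component: ΔN = −sin φ cos λ·ΔX − sin φ sin λ·ΔY + cos φ·ΔZ = −(0.827126)(0.983609)(62) − (0.827126)(0.180315)(-175) + (0.562017)(332) = 162.25 m.
1° of latitude spans 111000 m, so Δφ = 162.25 / 111000 × 3600 = 5.262″.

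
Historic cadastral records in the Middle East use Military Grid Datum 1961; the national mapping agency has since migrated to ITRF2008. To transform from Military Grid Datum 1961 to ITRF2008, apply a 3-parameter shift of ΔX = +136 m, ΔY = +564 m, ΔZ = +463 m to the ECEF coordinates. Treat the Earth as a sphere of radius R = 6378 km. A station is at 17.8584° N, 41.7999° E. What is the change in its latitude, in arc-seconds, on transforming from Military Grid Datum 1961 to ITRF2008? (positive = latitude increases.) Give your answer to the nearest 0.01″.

Δφ = 9.52″

sin φ = 0.306666, cos φ = 0.951817, sin λ = 0.666531, cos λ = 0.745477.
North component: ΔN = −sin φ cos λ·ΔX − sin φ sin λ·ΔY + cos φ·ΔZ = −(0.306666)(0.745477)(136) − (0.306666)(0.666531)(564) + (0.951817)(463) = 294.32 m.
1° of latitude spans πR/180 = 111317 m, so Δφ = 294.32 / 111317 × 3600 = 9.518″.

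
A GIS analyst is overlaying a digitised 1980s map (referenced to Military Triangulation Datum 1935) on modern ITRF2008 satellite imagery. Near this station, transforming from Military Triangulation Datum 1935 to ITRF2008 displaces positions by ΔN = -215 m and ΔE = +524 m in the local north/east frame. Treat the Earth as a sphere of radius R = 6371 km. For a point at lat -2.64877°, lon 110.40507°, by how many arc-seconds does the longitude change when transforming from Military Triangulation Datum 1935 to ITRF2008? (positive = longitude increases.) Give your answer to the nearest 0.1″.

At latitude -2.64877°, cos φ = 0.998932.
One radian of longitude at latitude φ spans R cos φ, so Δλ = ΔE / (R cos φ) = 524.0 / (6371000 × 0.998932) = 8.2336e-05 rad = 16.983″.

Δλ = 17.0″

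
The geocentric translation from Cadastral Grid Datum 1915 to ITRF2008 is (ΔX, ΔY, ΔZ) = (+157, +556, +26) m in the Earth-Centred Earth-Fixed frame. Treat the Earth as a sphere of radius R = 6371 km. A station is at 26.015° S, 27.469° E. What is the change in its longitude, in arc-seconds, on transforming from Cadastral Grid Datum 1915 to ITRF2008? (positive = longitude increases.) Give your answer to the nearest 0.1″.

sin φ = -0.438606, cos φ = 0.898679, sin λ = 0.461269, cos λ = 0.887261.
East component: ΔE = −sin λ·ΔX + cos λ·ΔY = −(0.461269)(157) + (0.887261)(556) = 420.90 m.
1° of latitude spans πR/180 = 111195 m; at latitude φ, 1° of longitude spans that × cos φ = 99928.6 m, so Δλ = 420.90 / 99928.6 × 3600 = 15.163″.

Δλ = 15.2″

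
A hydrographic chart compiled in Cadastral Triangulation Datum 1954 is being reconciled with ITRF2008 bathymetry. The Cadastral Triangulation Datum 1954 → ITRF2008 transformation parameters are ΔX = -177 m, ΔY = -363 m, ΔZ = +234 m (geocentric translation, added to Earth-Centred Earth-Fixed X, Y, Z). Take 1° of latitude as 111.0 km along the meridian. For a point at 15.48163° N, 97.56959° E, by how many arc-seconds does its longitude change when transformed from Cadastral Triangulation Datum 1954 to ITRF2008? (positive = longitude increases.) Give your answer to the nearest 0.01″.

sin φ = 0.266929, cos φ = 0.963716, sin λ = 0.991286, cos λ = -0.131730.
East component: ΔE = −sin λ·ΔX + cos λ·ΔY = −(0.991286)(-177) + (-0.131730)(-363) = 223.28 m.
1° of latitude spans 111000 m; at latitude φ, 1° of longitude spans that × cos φ = 106972.5 m, so Δλ = 223.28 / 106972.5 × 3600 = 7.514″.

Δλ = 7.51″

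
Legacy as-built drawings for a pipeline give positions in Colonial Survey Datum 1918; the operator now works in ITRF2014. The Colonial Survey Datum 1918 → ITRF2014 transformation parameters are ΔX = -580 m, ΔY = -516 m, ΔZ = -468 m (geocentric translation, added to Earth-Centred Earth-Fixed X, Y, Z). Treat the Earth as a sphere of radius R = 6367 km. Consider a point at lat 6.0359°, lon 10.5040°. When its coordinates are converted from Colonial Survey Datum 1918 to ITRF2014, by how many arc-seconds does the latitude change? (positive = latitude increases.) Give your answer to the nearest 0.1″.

sin φ = 0.105152, cos φ = 0.994456, sin λ = 0.182304, cos λ = 0.983242.
North component: ΔN = −sin φ cos λ·ΔX − sin φ sin λ·ΔY + cos φ·ΔZ = −(0.105152)(0.983242)(-580) − (0.105152)(0.182304)(-516) + (0.994456)(-468) = -395.55 m.
1° of latitude spans πR/180 = 111125 m, so Δφ = -395.55 / 111125 × 3600 = -12.814″.

Δφ = -12.8″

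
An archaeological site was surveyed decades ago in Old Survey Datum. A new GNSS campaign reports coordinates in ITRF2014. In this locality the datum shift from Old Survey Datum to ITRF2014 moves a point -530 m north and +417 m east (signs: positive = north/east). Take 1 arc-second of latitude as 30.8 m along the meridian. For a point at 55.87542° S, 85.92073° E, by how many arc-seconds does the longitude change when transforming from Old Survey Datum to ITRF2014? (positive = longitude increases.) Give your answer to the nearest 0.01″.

At latitude -55.87542°, cos φ = 0.560994.
1″ of longitude at this latitude = 30.80 × cos φ = 17.2786 m, so Δλ = 417.0 / 17.2786 = 24.134″.

Δλ = 24.13″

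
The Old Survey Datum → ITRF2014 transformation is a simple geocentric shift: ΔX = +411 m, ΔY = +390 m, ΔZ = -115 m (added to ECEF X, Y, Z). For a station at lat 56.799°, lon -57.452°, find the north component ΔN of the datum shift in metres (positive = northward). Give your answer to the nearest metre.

The local north axis is (−sin φ cos λ, −sin φ sin λ, cos φ), giving ΔN = -185.024 + 275.081 − 62.971 = 27.09 m.

ΔN = 27 m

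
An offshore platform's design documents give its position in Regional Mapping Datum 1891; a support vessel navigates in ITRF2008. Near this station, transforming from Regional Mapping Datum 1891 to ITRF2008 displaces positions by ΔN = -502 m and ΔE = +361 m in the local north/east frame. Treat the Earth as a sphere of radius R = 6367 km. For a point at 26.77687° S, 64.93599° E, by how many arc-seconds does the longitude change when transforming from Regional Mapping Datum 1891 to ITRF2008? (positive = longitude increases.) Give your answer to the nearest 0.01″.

At latitude -26.77687°, cos φ = 0.892768.
One radian of longitude at latitude φ spans R cos φ, so Δλ = ΔE / (R cos φ) = 361.0 / (6367000 × 0.892768) = 6.3509e-05 rad = 13.100″.

Δλ = 13.10″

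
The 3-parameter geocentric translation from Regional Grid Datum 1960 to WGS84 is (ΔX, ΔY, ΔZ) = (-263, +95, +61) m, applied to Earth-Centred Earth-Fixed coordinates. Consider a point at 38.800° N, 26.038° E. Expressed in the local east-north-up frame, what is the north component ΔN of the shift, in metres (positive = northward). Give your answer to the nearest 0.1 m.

At φ = 38.800°, λ = 26.038°: sin φ = 0.626604, cos φ = 0.779338, sin λ = 0.438967, cos λ = 0.898503.
ΔN = −sin φ cos λ·ΔX − sin φ sin λ·ΔY + cos φ·ΔZ = −(0.626604)(0.898503)(-263) − (0.626604)(0.438967)(95) + (0.779338)(61) = 169.48 m.

ΔN = 169.5 m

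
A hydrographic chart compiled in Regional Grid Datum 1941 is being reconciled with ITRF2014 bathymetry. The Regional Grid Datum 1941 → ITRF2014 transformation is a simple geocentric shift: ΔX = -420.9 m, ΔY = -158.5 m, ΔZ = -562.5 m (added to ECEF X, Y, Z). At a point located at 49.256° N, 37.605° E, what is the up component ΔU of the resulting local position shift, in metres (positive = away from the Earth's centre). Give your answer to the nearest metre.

The local up (radial) axis is (cos φ cos λ, cos φ sin λ, sin φ), giving ΔU = -217.638 − 63.127 − 426.169 = -706.93 m.

ΔU = -707 m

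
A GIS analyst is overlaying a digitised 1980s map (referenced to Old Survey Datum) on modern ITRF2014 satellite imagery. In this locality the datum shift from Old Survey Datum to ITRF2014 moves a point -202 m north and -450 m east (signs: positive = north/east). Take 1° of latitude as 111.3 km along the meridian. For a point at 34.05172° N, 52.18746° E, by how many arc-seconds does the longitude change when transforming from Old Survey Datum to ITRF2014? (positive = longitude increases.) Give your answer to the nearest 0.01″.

Δλ = -17.57″

At latitude 34.05172°, cos φ = 0.828532.
1° of longitude at this latitude = 111.3 × cos φ = 92.22 km, so Δλ = -450.0 / 92215.7 = -0.0048799° = -17.568″.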